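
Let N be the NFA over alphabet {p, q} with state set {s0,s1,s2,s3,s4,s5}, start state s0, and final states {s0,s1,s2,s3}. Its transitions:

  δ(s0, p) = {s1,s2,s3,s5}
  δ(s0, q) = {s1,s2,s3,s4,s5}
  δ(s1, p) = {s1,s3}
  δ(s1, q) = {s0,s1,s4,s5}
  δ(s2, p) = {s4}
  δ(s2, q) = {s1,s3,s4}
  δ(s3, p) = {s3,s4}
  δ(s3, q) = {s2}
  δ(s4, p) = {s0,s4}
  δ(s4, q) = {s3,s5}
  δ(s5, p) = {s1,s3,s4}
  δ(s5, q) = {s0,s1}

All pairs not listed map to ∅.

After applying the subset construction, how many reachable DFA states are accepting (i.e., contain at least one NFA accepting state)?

6

Start state of the DFA: {s0}.
{s0} --p--> {s1,s2,s3,s5}  [new]
{s0} --q--> {s1,s2,s3,s4,s5}  [new]
{s1,s2,s3,s5} --p--> {s1,s3,s4}  [new]
{s1,s2,s3,s5} --q--> {s0,s1,s2,s3,s4,s5}  [new]
{s1,s2,s3,s4,s5} --p--> {s0,s1,s3,s4}  [new]
{s1,s2,s3,s4,s5} --q--> {s0,s1,s2,s3,s4,s5}  [seen]
{s1,s3,s4} --p--> {s0,s1,s3,s4}  [seen]
{s1,s3,s4} --q--> {s0,s1,s2,s3,s4,s5}  [seen]
{s0,s1,s2,s3,s4,s5} --p--> {s0,s1,s2,s3,s4,s5}  [seen]
{s0,s1,s2,s3,s4,s5} --q--> {s0,s1,s2,s3,s4,s5}  [seen]
{s0,s1,s3,s4} --p--> {s0,s1,s2,s3,s4,s5}  [seen]
{s0,s1,s3,s4} --q--> {s0,s1,s2,s3,s4,s5}  [seen]
Reachable DFA states: {s0}, {s1,s2,s3,s5}, {s1,s2,s3,s4,s5}, {s1,s3,s4}, {s0,s1,s2,s3,s4,s5}, {s0,s1,s3,s4}.
Accepting DFA states (contain an NFA accepting state): {s0}, {s1,s2,s3,s5}, {s1,s2,s3,s4,s5}, {s1,s3,s4}, {s0,s1,s2,s3,s4,s5}, {s0,s1,s3,s4}.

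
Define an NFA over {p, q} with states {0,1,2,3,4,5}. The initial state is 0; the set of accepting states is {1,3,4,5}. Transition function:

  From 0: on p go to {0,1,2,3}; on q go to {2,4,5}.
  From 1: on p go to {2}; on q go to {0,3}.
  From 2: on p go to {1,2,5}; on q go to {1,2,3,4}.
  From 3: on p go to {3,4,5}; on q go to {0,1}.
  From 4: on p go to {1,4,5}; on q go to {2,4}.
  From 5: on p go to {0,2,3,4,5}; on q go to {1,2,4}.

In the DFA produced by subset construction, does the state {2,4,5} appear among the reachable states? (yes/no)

yes

Start state of the DFA: {0}.
{0} --p--> {0,1,2,3}  [new]
{0} --q--> {2,4,5}  [new]
{0,1,2,3} --p--> {0,1,2,3,4,5}  [new]
{0,1,2,3} --q--> {0,1,2,3,4,5}  [seen]
{2,4,5} --p--> {0,1,2,3,4,5}  [seen]
{2,4,5} --q--> {1,2,3,4}  [new]
{0,1,2,3,4,5} --p--> {0,1,2,3,4,5}  [seen]
{0,1,2,3,4,5} --q--> {0,1,2,3,4,5}  [seen]
{1,2,3,4} --p--> {1,2,3,4,5}  [new]
{1,2,3,4} --q--> {0,1,2,3,4}  [new]
{1,2,3,4,5} --p--> {0,1,2,3,4,5}  [seen]
{1,2,3,4,5} --q--> {0,1,2,3,4}  [seen]
{0,1,2,3,4} --p--> {0,1,2,3,4,5}  [seen]
{0,1,2,3,4} --q--> {0,1,2,3,4,5}  [seen]
Reachable DFA states: {0}, {0,1,2,3}, {2,4,5}, {0,1,2,3,4,5}, {1,2,3,4}, {1,2,3,4,5}, {0,1,2,3,4}.
{2,4,5} is among them.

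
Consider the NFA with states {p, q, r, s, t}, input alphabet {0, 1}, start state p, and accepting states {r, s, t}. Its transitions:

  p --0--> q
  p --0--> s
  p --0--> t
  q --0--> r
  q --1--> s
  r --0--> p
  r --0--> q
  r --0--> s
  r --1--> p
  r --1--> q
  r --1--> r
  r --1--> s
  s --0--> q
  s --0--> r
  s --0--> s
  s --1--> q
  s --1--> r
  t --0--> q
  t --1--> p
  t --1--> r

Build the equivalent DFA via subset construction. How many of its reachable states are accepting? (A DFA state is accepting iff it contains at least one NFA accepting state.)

4

Start state of the DFA: {p}.
{p} --0--> {q, s, t}  [new]
{p} --1--> ∅  [new]
{q, s, t} --0--> {q, r, s}  [new]
{q, s, t} --1--> {p, q, r, s}  [new]
∅ --0--> ∅  [seen]
∅ --1--> ∅  [seen]
{q, r, s} --0--> {p, q, r, s}  [seen]
{q, r, s} --1--> {p, q, r, s}  [seen]
{p, q, r, s} --0--> {p, q, r, s, t}  [new]
{p, q, r, s} --1--> {p, q, r, s}  [seen]
{p, q, r, s, t} --0--> {p, q, r, s, t}  [seen]
{p, q, r, s, t} --1--> {p, q, r, s}  [seen]
Reachable DFA states: {p}, {q, s, t}, ∅, {q, r, s}, {p, q, r, s}, {p, q, r, s, t}.
Accepting DFA states (contain an NFA accepting state): {q, s, t}, {q, r, s}, {p, q, r, s}, {p, q, r, s, t}.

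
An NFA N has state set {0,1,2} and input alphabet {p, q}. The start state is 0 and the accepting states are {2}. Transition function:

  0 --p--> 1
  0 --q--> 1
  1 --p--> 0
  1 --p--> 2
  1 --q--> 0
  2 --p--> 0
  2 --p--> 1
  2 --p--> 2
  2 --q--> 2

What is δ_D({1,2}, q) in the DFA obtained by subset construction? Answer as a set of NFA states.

{0,2}

δ(1,q) = {0}; δ(2,q) = {2}.
Union: {0,2}.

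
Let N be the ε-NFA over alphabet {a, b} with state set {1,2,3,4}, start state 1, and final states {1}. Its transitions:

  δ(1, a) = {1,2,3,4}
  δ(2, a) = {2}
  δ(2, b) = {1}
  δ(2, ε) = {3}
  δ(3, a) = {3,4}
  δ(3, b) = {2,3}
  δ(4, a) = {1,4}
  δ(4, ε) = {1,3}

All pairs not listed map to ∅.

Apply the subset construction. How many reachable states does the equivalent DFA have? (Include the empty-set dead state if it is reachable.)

Start state of the DFA: {1} (ε-closure of the NFA start).
{1} --a--> {1,2,3,4}  [new]
{1} --b--> ∅  [new]
{1,2,3,4} --a--> {1,2,3,4}  [seen]
{1,2,3,4} --b--> {1,2,3}  [new]
∅ --a--> ∅  [seen]
∅ --b--> ∅  [seen]
{1,2,3} --a--> {1,2,3,4}  [seen]
{1,2,3} --b--> {1,2,3}  [seen]
Reachable DFA states: {1}, {1,2,3,4}, ∅, {1,2,3}.

4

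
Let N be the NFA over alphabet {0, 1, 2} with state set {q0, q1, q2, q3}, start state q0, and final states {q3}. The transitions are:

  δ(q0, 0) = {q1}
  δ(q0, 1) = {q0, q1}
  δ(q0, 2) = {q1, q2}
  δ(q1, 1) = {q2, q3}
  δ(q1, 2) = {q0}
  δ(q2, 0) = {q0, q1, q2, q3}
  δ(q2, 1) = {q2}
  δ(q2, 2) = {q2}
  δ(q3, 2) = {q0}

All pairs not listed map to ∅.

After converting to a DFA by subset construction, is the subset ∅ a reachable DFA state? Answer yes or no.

yes

Start state of the DFA: {q0}.
{q0} --0--> {q1}  [new]
{q0} --1--> {q0, q1}  [new]
{q0} --2--> {q1, q2}  [new]
{q1} --0--> ∅  [new]
{q1} --1--> {q2, q3}  [new]
{q1} --2--> {q0}  [seen]
{q0, q1} --0--> {q1}  [seen]
{q0, q1} --1--> {q0, q1, q2, q3}  [new]
{q0, q1} --2--> {q0, q1, q2}  [new]
{q1, q2} --0--> {q0, q1, q2, q3}  [seen]
{q1, q2} --1--> {q2, q3}  [seen]
{q1, q2} --2--> {q0, q2}  [new]
∅ --0--> ∅  [seen]
∅ --1--> ∅  [seen]
∅ --2--> ∅  [seen]
{q2, q3} --0--> {q0, q1, q2, q3}  [seen]
{q2, q3} --1--> {q2}  [new]
{q2, q3} --2--> {q0, q2}  [seen]
{q0, q1, q2, q3} --0--> {q0, q1, q2, q3}  [seen]
{q0, q1, q2, q3} --1--> {q0, q1, q2, q3}  [seen]
{q0, q1, q2, q3} --2--> {q0, q1, q2}  [seen]
{q0, q1, q2} --0--> {q0, q1, q2, q3}  [seen]
{q0, q1, q2} --1--> {q0, q1, q2, q3}  [seen]
{q0, q1, q2} --2--> {q0, q1, q2}  [seen]
{q0, q2} --0--> {q0, q1, q2, q3}  [seen]
{q0, q2} --1--> {q0, q1, q2}  [seen]
{q0, q2} --2--> {q1, q2}  [seen]
{q2} --0--> {q0, q1, q2, q3}  [seen]
{q2} --1--> {q2}  [seen]
{q2} --2--> {q2}  [seen]
Reachable DFA states: {q0}, {q1}, {q0, q1}, {q1, q2}, ∅, {q2, q3}, {q0, q1, q2, q3}, {q0, q1, q2}, {q0, q2}, {q2}.
∅ is among them.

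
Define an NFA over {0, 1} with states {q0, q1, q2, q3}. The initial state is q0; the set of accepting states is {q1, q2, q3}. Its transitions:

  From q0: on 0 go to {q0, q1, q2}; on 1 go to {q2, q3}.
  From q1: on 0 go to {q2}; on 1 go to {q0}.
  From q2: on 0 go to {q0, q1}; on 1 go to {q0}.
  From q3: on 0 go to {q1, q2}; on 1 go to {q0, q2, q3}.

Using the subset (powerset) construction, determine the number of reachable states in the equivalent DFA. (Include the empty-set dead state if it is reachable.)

Start state of the DFA: {q0}.
{q0} --0--> {q0, q1, q2}  [new]
{q0} --1--> {q2, q3}  [new]
{q0, q1, q2} --0--> {q0, q1, q2}  [seen]
{q0, q1, q2} --1--> {q0, q2, q3}  [new]
{q2, q3} --0--> {q0, q1, q2}  [seen]
{q2, q3} --1--> {q0, q2, q3}  [seen]
{q0, q2, q3} --0--> {q0, q1, q2}  [seen]
{q0, q2, q3} --1--> {q0, q2, q3}  [seen]
Reachable DFA states: {q0}, {q0, q1, q2}, {q2, q3}, {q0, q2, q3}.

4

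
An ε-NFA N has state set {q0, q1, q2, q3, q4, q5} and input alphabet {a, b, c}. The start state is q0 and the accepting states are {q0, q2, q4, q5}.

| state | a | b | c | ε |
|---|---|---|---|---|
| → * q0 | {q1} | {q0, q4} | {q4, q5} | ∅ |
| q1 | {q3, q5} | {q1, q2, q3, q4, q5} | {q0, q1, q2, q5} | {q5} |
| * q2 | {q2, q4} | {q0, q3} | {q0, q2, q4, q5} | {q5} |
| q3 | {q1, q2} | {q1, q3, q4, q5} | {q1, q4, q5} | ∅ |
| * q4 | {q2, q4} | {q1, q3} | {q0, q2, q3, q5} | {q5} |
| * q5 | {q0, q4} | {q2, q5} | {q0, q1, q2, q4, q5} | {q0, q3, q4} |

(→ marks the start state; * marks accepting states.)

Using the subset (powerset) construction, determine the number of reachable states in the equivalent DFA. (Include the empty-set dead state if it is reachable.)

Start state of the DFA: {q0} (ε-closure of the NFA start).
{q0} --a--> {q0, q1, q3, q4, q5}  [new]
{q0} --b--> {q0, q3, q4, q5}  [new]
{q0} --c--> {q0, q3, q4, q5}  [seen]
{q0, q1, q3, q4, q5} --a--> {q0, q1, q2, q3, q4, q5}  [new]
{q0, q1, q3, q4, q5} --b--> {q0, q1, q2, q3, q4, q5}  [seen]
{q0, q1, q3, q4, q5} --c--> {q0, q1, q2, q3, q4, q5}  [seen]
{q0, q3, q4, q5} --a--> {q0, q1, q2, q3, q4, q5}  [seen]
{q0, q3, q4, q5} --b--> {q0, q1, q2, q3, q4, q5}  [seen]
{q0, q3, q4, q5} --c--> {q0, q1, q2, q3, q4, q5}  [seen]
{q0, q1, q2, q3, q4, q5} --a--> {q0, q1, q2, q3, q4, q5}  [seen]
{q0, q1, q2, q3, q4, q5} --b--> {q0, q1, q2, q3, q4, q5}  [seen]
{q0, q1, q2, q3, q4, q5} --c--> {q0, q1, q2, q3, q4, q5}  [seen]
Reachable DFA states: {q0}, {q0, q1, q3, q4, q5}, {q0, q3, q4, q5}, {q0, q1, q2, q3, q4, q5}.

4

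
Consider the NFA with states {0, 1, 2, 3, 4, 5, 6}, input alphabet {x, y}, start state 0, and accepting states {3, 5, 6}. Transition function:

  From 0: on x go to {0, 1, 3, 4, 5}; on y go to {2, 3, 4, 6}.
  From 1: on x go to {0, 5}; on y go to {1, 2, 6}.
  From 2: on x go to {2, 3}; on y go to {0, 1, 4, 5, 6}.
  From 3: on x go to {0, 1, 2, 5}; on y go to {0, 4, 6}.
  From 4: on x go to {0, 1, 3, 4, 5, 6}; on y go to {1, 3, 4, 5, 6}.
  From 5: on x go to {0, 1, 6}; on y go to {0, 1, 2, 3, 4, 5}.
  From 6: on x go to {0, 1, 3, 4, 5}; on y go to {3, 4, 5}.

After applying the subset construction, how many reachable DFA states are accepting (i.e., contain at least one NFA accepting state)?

4

Start state of the DFA: {0}.
{0} --x--> {0, 1, 3, 4, 5}  [new]
{0} --y--> {2, 3, 4, 6}  [new]
{0, 1, 3, 4, 5} --x--> {0, 1, 2, 3, 4, 5, 6}  [new]
{0, 1, 3, 4, 5} --y--> {0, 1, 2, 3, 4, 5, 6}  [seen]
{2, 3, 4, 6} --x--> {0, 1, 2, 3, 4, 5, 6}  [seen]
{2, 3, 4, 6} --y--> {0, 1, 3, 4, 5, 6}  [new]
{0, 1, 2, 3, 4, 5, 6} --x--> {0, 1, 2, 3, 4, 5, 6}  [seen]
{0, 1, 2, 3, 4, 5, 6} --y--> {0, 1, 2, 3, 4, 5, 6}  [seen]
{0, 1, 3, 4, 5, 6} --x--> {0, 1, 2, 3, 4, 5, 6}  [seen]
{0, 1, 3, 4, 5, 6} --y--> {0, 1, 2, 3, 4, 5, 6}  [seen]
Reachable DFA states: {0}, {0, 1, 3, 4, 5}, {2, 3, 4, 6}, {0, 1, 2, 3, 4, 5, 6}, {0, 1, 3, 4, 5, 6}.
Accepting DFA states (contain an NFA accepting state): {0, 1, 3, 4, 5}, {2, 3, 4, 6}, {0, 1, 2, 3, 4, 5, 6}, {0, 1, 3, 4, 5, 6}.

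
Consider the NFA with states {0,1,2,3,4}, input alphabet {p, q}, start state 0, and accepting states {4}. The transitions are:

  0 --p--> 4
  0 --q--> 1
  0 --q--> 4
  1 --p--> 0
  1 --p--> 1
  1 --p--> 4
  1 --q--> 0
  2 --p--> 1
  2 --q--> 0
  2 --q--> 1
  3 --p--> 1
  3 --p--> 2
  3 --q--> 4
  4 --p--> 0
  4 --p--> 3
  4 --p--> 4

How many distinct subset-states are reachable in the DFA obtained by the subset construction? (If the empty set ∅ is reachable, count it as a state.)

8

Start state of the DFA: {0}.
{0} --p--> {4}  [new]
{0} --q--> {1,4}  [new]
{4} --p--> {0,3,4}  [new]
{4} --q--> ∅  [new]
{1,4} --p--> {0,1,3,4}  [new]
{1,4} --q--> {0}  [seen]
{0,3,4} --p--> {0,1,2,3,4}  [new]
{0,3,4} --q--> {1,4}  [seen]
∅ --p--> ∅  [seen]
∅ --q--> ∅  [seen]
{0,1,3,4} --p--> {0,1,2,3,4}  [seen]
{0,1,3,4} --q--> {0,1,4}  [new]
{0,1,2,3,4} --p--> {0,1,2,3,4}  [seen]
{0,1,2,3,4} --q--> {0,1,4}  [seen]
{0,1,4} --p--> {0,1,3,4}  [seen]
{0,1,4} --q--> {0,1,4}  [seen]
Reachable DFA states: {0}, {4}, {1,4}, {0,3,4}, ∅, {0,1,3,4}, {0,1,2,3,4}, {0,1,4}.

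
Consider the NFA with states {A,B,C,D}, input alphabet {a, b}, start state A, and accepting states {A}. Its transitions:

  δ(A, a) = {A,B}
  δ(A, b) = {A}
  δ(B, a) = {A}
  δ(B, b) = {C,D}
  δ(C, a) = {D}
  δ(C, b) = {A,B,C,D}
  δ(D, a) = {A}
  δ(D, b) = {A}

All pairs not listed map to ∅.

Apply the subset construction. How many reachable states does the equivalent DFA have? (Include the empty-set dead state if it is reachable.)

5

Start state of the DFA: {A}.
{A} --a--> {A,B}  [new]
{A} --b--> {A}  [seen]
{A,B} --a--> {A,B}  [seen]
{A,B} --b--> {A,C,D}  [new]
{A,C,D} --a--> {A,B,D}  [new]
{A,C,D} --b--> {A,B,C,D}  [new]
{A,B,D} --a--> {A,B}  [seen]
{A,B,D} --b--> {A,C,D}  [seen]
{A,B,C,D} --a--> {A,B,D}  [seen]
{A,B,C,D} --b--> {A,B,C,D}  [seen]
Reachable DFA states: {A}, {A,B}, {A,C,D}, {A,B,D}, {A,B,C,D}.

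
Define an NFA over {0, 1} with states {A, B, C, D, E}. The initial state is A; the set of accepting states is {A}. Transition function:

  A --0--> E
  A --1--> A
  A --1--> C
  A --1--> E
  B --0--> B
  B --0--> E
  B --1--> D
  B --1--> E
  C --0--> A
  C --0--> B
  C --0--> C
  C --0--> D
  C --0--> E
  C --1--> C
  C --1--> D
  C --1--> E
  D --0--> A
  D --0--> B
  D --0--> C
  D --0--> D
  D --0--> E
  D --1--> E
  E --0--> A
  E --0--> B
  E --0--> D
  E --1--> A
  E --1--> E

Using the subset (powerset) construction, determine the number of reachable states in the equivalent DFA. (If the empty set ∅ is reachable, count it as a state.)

8

Start state of the DFA: {A}.
{A} --0--> {E}  [new]
{A} --1--> {A, C, E}  [new]
{E} --0--> {A, B, D}  [new]
{E} --1--> {A, E}  [new]
{A, C, E} --0--> {A, B, C, D, E}  [new]
{A, C, E} --1--> {A, C, D, E}  [new]
{A, B, D} --0--> {A, B, C, D, E}  [seen]
{A, B, D} --1--> {A, C, D, E}  [seen]
{A, E} --0--> {A, B, D, E}  [new]
{A, E} --1--> {A, C, E}  [seen]
{A, B, C, D, E} --0--> {A, B, C, D, E}  [seen]
{A, B, C, D, E} --1--> {A, C, D, E}  [seen]
{A, C, D, E} --0--> {A, B, C, D, E}  [seen]
{A, C, D, E} --1--> {A, C, D, E}  [seen]
{A, B, D, E} --0--> {A, B, C, D, E}  [seen]
{A, B, D, E} --1--> {A, C, D, E}  [seen]
Reachable DFA states: {A}, {E}, {A, C, E}, {A, B, D}, {A, E}, {A, B, C, D, E}, {A, C, D, E}, {A, B, D, E}.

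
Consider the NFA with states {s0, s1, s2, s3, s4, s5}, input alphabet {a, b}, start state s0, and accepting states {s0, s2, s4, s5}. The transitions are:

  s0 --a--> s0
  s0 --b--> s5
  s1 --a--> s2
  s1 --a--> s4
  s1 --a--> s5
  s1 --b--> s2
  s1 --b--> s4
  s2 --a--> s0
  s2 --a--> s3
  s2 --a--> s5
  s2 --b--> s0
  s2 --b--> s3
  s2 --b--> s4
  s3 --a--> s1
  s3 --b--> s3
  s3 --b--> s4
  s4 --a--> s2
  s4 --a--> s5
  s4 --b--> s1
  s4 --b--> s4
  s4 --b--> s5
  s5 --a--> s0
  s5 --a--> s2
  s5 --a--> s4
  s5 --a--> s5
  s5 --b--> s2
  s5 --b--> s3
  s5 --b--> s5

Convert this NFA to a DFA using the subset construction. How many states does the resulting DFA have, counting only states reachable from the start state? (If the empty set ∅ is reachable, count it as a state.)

Start state of the DFA: {s0}.
{s0} --a--> {s0}  [seen]
{s0} --b--> {s5}  [new]
{s5} --a--> {s0, s2, s4, s5}  [new]
{s5} --b--> {s2, s3, s5}  [new]
{s0, s2, s4, s5} --a--> {s0, s2, s3, s4, s5}  [new]
{s0, s2, s4, s5} --b--> {s0, s1, s2, s3, s4, s5}  [new]
{s2, s3, s5} --a--> {s0, s1, s2, s3, s4, s5}  [seen]
{s2, s3, s5} --b--> {s0, s2, s3, s4, s5}  [seen]
{s0, s2, s3, s4, s5} --a--> {s0, s1, s2, s3, s4, s5}  [seen]
{s0, s2, s3, s4, s5} --b--> {s0, s1, s2, s3, s4, s5}  [seen]
{s0, s1, s2, s3, s4, s5} --a--> {s0, s1, s2, s3, s4, s5}  [seen]
{s0, s1, s2, s3, s4, s5} --b--> {s0, s1, s2, s3, s4, s5}  [seen]
Reachable DFA states: {s0}, {s5}, {s0, s2, s4, s5}, {s2, s3, s5}, {s0, s2, s3, s4, s5}, {s0, s1, s2, s3, s4, s5}.

6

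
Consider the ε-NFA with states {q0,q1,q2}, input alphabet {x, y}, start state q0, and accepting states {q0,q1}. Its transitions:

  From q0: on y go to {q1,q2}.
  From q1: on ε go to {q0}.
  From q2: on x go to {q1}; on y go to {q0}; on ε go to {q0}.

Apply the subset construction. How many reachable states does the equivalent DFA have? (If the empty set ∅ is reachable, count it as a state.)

4

Start state of the DFA: {q0} (ε-closure of the NFA start).
{q0} --x--> ∅  [new]
{q0} --y--> {q0,q1,q2}  [new]
∅ --x--> ∅  [seen]
∅ --y--> ∅  [seen]
{q0,q1,q2} --x--> {q0,q1}  [new]
{q0,q1,q2} --y--> {q0,q1,q2}  [seen]
{q0,q1} --x--> ∅  [seen]
{q0,q1} --y--> {q0,q1,q2}  [seen]
Reachable DFA states: {q0}, ∅, {q0,q1,q2}, {q0,q1}.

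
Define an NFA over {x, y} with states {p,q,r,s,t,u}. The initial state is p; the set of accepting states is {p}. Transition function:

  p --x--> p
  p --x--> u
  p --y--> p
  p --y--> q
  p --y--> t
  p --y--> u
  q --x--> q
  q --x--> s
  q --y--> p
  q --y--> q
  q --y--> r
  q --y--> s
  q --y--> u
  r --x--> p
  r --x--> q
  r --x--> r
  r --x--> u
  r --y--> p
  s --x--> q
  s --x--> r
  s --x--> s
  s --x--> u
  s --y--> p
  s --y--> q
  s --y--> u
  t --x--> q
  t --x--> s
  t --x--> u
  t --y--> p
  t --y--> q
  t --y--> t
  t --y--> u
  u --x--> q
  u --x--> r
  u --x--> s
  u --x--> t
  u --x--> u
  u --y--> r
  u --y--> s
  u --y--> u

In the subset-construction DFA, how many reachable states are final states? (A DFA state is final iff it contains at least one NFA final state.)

4

Start state of the DFA: {p}.
{p} --x--> {p,u}  [new]
{p} --y--> {p,q,t,u}  [new]
{p,u} --x--> {p,q,r,s,t,u}  [new]
{p,u} --y--> {p,q,r,s,t,u}  [seen]
{p,q,t,u} --x--> {p,q,r,s,t,u}  [seen]
{p,q,t,u} --y--> {p,q,r,s,t,u}  [seen]
{p,q,r,s,t,u} --x--> {p,q,r,s,t,u}  [seen]
{p,q,r,s,t,u} --y--> {p,q,r,s,t,u}  [seen]
Reachable DFA states: {p}, {p,u}, {p,q,t,u}, {p,q,r,s,t,u}.
Accepting DFA states (contain an NFA accepting state): {p}, {p,u}, {p,q,t,u}, {p,q,r,s,t,u}.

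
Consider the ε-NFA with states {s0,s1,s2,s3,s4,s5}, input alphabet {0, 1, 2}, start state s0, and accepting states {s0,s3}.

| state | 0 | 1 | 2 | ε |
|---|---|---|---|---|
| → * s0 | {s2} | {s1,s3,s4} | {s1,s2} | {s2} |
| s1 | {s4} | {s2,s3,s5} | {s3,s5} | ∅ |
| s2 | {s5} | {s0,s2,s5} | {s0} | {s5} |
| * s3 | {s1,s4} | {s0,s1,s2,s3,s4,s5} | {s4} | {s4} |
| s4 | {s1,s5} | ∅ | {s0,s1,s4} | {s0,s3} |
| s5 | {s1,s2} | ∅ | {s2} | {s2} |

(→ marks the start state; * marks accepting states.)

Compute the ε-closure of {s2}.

{s2,s5}

Begin with {s2}.
s2 →ε {s5}; add s5.
ε-closure = {s2,s5}.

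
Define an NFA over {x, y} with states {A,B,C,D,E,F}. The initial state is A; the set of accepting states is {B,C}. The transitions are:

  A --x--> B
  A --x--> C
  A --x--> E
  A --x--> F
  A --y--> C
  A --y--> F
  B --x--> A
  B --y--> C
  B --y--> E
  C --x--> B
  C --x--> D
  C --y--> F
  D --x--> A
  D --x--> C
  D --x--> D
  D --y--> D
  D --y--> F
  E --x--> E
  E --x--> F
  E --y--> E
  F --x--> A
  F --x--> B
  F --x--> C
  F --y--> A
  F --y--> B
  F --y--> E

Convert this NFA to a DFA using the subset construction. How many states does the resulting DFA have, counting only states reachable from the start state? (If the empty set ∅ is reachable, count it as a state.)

9

Start state of the DFA: {A}.
{A} --x--> {B,C,E,F}  [new]
{A} --y--> {C,F}  [new]
{B,C,E,F} --x--> {A,B,C,D,E,F}  [new]
{B,C,E,F} --y--> {A,B,C,E,F}  [new]
{C,F} --x--> {A,B,C,D}  [new]
{C,F} --y--> {A,B,E,F}  [new]
{A,B,C,D,E,F} --x--> {A,B,C,D,E,F}  [seen]
{A,B,C,D,E,F} --y--> {A,B,C,D,E,F}  [seen]
{A,B,C,E,F} --x--> {A,B,C,D,E,F}  [seen]
{A,B,C,E,F} --y--> {A,B,C,E,F}  [seen]
{A,B,C,D} --x--> {A,B,C,D,E,F}  [seen]
{A,B,C,D} --y--> {C,D,E,F}  [new]
{A,B,E,F} --x--> {A,B,C,E,F}  [seen]
{A,B,E,F} --y--> {A,B,C,E,F}  [seen]
{C,D,E,F} --x--> {A,B,C,D,E,F}  [seen]
{C,D,E,F} --y--> {A,B,D,E,F}  [new]
{A,B,D,E,F} --x--> {A,B,C,D,E,F}  [seen]
{A,B,D,E,F} --y--> {A,B,C,D,E,F}  [seen]
Reachable DFA states: {A}, {B,C,E,F}, {C,F}, {A,B,C,D,E,F}, {A,B,C,E,F}, {A,B,C,D}, {A,B,E,F}, {C,D,E,F}, {A,B,D,E,F}.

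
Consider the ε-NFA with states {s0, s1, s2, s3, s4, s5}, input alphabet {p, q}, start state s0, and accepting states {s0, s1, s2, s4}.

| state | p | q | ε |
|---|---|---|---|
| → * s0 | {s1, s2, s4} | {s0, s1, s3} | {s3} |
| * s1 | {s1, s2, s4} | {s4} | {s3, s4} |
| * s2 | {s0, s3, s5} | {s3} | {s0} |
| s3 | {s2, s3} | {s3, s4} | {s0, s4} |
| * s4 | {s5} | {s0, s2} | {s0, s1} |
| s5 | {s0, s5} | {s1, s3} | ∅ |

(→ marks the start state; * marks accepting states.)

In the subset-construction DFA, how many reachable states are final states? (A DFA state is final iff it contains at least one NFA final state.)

3

Start state of the DFA: {s0, s1, s3, s4} (ε-closure of the NFA start).
{s0, s1, s3, s4} --p--> {s0, s1, s2, s3, s4, s5}  [new]
{s0, s1, s3, s4} --q--> {s0, s1, s2, s3, s4}  [new]
{s0, s1, s2, s3, s4, s5} --p--> {s0, s1, s2, s3, s4, s5}  [seen]
{s0, s1, s2, s3, s4, s5} --q--> {s0, s1, s2, s3, s4}  [seen]
{s0, s1, s2, s3, s4} --p--> {s0, s1, s2, s3, s4, s5}  [seen]
{s0, s1, s2, s3, s4} --q--> {s0, s1, s2, s3, s4}  [seen]
Reachable DFA states: {s0, s1, s3, s4}, {s0, s1, s2, s3, s4, s5}, {s0, s1, s2, s3, s4}.
Accepting DFA states (contain an NFA accepting state): {s0, s1, s3, s4}, {s0, s1, s2, s3, s4, s5}, {s0, s1, s2, s3, s4}.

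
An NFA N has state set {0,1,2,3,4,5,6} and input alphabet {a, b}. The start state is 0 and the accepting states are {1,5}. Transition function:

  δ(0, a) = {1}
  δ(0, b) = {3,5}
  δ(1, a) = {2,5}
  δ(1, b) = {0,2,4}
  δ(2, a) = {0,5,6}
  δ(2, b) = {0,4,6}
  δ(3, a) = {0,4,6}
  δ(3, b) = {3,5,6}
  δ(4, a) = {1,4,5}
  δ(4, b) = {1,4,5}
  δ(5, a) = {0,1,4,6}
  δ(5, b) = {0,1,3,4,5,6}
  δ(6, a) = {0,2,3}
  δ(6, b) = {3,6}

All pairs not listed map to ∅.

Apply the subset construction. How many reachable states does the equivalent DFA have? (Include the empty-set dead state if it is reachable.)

11

Start state of the DFA: {0}.
{0} --a--> {1}  [new]
{0} --b--> {3,5}  [new]
{1} --a--> {2,5}  [new]
{1} --b--> {0,2,4}  [new]
{3,5} --a--> {0,1,4,6}  [new]
{3,5} --b--> {0,1,3,4,5,6}  [new]
{2,5} --a--> {0,1,4,5,6}  [new]
{2,5} --b--> {0,1,3,4,5,6}  [seen]
{0,2,4} --a--> {0,1,4,5,6}  [seen]
{0,2,4} --b--> {0,1,3,4,5,6}  [seen]
{0,1,4,6} --a--> {0,1,2,3,4,5}  [new]
{0,1,4,6} --b--> {0,1,2,3,4,5,6}  [new]
{0,1,3,4,5,6} --a--> {0,1,2,3,4,5,6}  [seen]
{0,1,3,4,5,6} --b--> {0,1,2,3,4,5,6}  [seen]
{0,1,4,5,6} --a--> {0,1,2,3,4,5,6}  [seen]
{0,1,4,5,6} --b--> {0,1,2,3,4,5,6}  [seen]
{0,1,2,3,4,5} --a--> {0,1,2,4,5,6}  [new]
{0,1,2,3,4,5} --b--> {0,1,2,3,4,5,6}  [seen]
{0,1,2,3,4,5,6} --a--> {0,1,2,3,4,5,6}  [seen]
{0,1,2,3,4,5,6} --b--> {0,1,2,3,4,5,6}  [seen]
{0,1,2,4,5,6} --a--> {0,1,2,3,4,5,6}  [seen]
{0,1,2,4,5,6} --b--> {0,1,2,3,4,5,6}  [seen]
Reachable DFA states: {0}, {1}, {3,5}, {2,5}, {0,2,4}, {0,1,4,6}, {0,1,3,4,5,6}, {0,1,4,5,6}, {0,1,2,3,4,5}, {0,1,2,3,4,5,6}, {0,1,2,4,5,6}.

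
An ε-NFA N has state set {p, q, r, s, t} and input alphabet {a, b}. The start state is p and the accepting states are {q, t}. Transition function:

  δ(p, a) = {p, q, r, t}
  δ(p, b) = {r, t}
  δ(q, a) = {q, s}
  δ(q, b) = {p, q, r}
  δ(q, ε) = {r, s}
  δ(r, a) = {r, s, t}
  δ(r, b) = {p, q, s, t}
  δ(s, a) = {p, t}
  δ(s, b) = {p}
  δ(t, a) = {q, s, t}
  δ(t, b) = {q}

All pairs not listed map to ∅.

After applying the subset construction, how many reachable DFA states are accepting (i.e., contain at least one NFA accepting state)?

3

Start state of the DFA: {p} (ε-closure of the NFA start).
{p} --a--> {p, q, r, s, t}  [new]
{p} --b--> {r, t}  [new]
{p, q, r, s, t} --a--> {p, q, r, s, t}  [seen]
{p, q, r, s, t} --b--> {p, q, r, s, t}  [seen]
{r, t} --a--> {q, r, s, t}  [new]
{r, t} --b--> {p, q, r, s, t}  [seen]
{q, r, s, t} --a--> {p, q, r, s, t}  [seen]
{q, r, s, t} --b--> {p, q, r, s, t}  [seen]
Reachable DFA states: {p}, {p, q, r, s, t}, {r, t}, {q, r, s, t}.
Accepting DFA states (contain an NFA accepting state): {p, q, r, s, t}, {r, t}, {q, r, s, t}.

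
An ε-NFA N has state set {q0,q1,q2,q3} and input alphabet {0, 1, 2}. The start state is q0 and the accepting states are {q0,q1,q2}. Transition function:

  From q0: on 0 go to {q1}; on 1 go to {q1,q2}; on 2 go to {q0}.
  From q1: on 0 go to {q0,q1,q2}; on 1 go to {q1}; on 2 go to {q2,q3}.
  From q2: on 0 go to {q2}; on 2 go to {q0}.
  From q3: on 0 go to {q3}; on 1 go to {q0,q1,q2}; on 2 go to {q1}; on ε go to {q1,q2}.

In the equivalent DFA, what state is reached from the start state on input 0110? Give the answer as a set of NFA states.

Start: {q0}.
δ(q0,0) = {q1}.
Union: {q1}.
After 0: {q1}.
δ(q1,1) = {q1}.
Union: {q1}.
After 1: {q1}.
δ(q1,1) = {q1}.
Union: {q1}.
After 1: {q1}.
δ(q1,0) = {q0,q1,q2}.
Union: {q0,q1,q2}.
After 0: {q0,q1,q2}.

{q0,q1,q2}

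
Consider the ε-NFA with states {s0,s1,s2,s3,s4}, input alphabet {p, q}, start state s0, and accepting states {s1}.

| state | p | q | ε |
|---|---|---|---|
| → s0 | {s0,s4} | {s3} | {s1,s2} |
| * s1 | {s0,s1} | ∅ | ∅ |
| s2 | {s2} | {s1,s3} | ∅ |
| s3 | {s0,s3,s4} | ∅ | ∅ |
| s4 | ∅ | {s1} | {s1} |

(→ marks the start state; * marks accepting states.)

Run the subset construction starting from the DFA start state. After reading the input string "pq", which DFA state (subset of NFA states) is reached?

{s1,s3}

Start: {s0,s1,s2}.
δ(s0,p) = {s0,s4}; δ(s1,p) = {s0,s1}; δ(s2,p) = {s2}.
Union: {s0,s1,s2,s4}.
After p: {s0,s1,s2,s4}.
δ(s0,q) = {s3}; δ(s1,q) = ∅; δ(s2,q) = {s1,s3}; δ(s4,q) = {s1}.
Union: {s1,s3}.
After q: {s1,s3}.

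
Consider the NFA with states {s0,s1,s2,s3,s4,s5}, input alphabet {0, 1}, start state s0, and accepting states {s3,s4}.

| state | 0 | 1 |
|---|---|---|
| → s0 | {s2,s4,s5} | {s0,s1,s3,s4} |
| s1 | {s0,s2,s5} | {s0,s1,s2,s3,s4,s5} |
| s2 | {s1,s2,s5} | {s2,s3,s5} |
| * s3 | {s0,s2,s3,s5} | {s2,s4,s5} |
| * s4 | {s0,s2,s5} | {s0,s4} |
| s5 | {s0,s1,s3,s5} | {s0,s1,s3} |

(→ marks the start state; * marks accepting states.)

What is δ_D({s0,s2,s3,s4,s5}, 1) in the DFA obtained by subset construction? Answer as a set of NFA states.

δ(s0,1) = {s0,s1,s3,s4}; δ(s2,1) = {s2,s3,s5}; δ(s3,1) = {s2,s4,s5}; δ(s4,1) = {s0,s4}; δ(s5,1) = {s0,s1,s3}.
Union: {s0,s1,s2,s3,s4,s5}.

{s0,s1,s2,s3,s4,s5}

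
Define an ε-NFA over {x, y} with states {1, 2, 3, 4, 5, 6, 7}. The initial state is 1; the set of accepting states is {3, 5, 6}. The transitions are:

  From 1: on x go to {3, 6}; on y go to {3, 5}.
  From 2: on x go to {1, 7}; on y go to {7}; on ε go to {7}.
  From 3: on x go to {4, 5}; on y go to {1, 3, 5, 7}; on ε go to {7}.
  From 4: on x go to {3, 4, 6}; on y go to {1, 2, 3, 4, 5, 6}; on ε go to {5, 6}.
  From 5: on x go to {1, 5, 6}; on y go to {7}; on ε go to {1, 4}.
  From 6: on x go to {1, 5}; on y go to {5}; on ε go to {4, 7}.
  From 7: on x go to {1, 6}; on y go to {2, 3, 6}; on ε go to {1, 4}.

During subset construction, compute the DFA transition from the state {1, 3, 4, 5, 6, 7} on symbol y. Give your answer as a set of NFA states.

δ(1,y) = {3, 5}; δ(3,y) = {1, 3, 5, 7}; δ(4,y) = {1, 2, 3, 4, 5, 6}; δ(5,y) = {7}; δ(6,y) = {5}; δ(7,y) = {2, 3, 6}.
Union: {1, 2, 3, 4, 5, 6, 7}.

{1, 2, 3, 4, 5, 6, 7}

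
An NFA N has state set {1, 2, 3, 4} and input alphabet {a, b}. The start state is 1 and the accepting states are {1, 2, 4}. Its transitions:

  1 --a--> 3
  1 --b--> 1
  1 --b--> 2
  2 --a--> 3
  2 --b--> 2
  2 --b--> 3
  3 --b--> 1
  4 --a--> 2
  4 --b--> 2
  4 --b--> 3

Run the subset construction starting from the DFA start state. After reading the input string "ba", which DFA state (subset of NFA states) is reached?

Start: {1}.
δ(1,b) = {1, 2}.
Union: {1, 2}.
After b: {1, 2}.
δ(1,a) = {3}; δ(2,a) = {3}.
Union: {3}.
After a: {3}.

{3}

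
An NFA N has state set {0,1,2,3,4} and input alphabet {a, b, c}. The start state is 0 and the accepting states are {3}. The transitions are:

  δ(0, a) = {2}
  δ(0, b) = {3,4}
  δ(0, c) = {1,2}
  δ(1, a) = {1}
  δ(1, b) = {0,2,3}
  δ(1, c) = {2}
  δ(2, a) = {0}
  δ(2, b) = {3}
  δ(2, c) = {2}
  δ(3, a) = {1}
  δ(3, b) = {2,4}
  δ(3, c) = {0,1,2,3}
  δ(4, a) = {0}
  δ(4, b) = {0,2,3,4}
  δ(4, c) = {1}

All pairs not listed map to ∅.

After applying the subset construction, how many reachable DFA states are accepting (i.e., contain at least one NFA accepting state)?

Start state of the DFA: {0}.
{0} --a--> {2}  [new]
{0} --b--> {3,4}  [new]
{0} --c--> {1,2}  [new]
{2} --a--> {0}  [seen]
{2} --b--> {3}  [new]
{2} --c--> {2}  [seen]
{3,4} --a--> {0,1}  [new]
{3,4} --b--> {0,2,3,4}  [new]
{3,4} --c--> {0,1,2,3}  [new]
{1,2} --a--> {0,1}  [seen]
{1,2} --b--> {0,2,3}  [new]
{1,2} --c--> {2}  [seen]
{3} --a--> {1}  [new]
{3} --b--> {2,4}  [new]
{3} --c--> {0,1,2,3}  [seen]
{0,1} --a--> {1,2}  [seen]
{0,1} --b--> {0,2,3,4}  [seen]
{0,1} --c--> {1,2}  [seen]
{0,2,3,4} --a--> {0,1,2}  [new]
{0,2,3,4} --b--> {0,2,3,4}  [seen]
{0,2,3,4} --c--> {0,1,2,3}  [seen]
{0,1,2,3} --a--> {0,1,2}  [seen]
{0,1,2,3} --b--> {0,2,3,4}  [seen]
{0,1,2,3} --c--> {0,1,2,3}  [seen]
{0,2,3} --a--> {0,1,2}  [seen]
{0,2,3} --b--> {2,3,4}  [new]
{0,2,3} --c--> {0,1,2,3}  [seen]
{1} --a--> {1}  [seen]
{1} --b--> {0,2,3}  [seen]
{1} --c--> {2}  [seen]
{2,4} --a--> {0}  [seen]
{2,4} --b--> {0,2,3,4}  [seen]
{2,4} --c--> {1,2}  [seen]
{0,1,2} --a--> {0,1,2}  [seen]
{0,1,2} --b--> {0,2,3,4}  [seen]
{0,1,2} --c--> {1,2}  [seen]
{2,3,4} --a--> {0,1}  [seen]
{2,3,4} --b--> {0,2,3,4}  [seen]
{2,3,4} --c--> {0,1,2,3}  [seen]
Reachable DFA states: {0}, {2}, {3,4}, {1,2}, {3}, {0,1}, {0,2,3,4}, {0,1,2,3}, {0,2,3}, {1}, {2,4}, {0,1,2}, {2,3,4}.
Accepting DFA states (contain an NFA accepting state): {3,4}, {3}, {0,2,3,4}, {0,1,2,3}, {0,2,3}, {2,3,4}.

6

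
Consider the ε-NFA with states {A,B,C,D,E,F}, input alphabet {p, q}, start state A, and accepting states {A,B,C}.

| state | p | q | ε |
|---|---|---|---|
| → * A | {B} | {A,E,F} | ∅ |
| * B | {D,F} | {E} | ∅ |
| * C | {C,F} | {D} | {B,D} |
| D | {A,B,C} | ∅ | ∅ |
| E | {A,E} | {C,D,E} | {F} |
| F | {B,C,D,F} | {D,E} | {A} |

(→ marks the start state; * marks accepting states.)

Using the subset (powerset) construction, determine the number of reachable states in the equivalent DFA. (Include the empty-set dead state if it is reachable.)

7

Start state of the DFA: {A} (ε-closure of the NFA start).
{A} --p--> {B}  [new]
{A} --q--> {A,E,F}  [new]
{B} --p--> {A,D,F}  [new]
{B} --q--> {A,E,F}  [seen]
{A,E,F} --p--> {A,B,C,D,E,F}  [new]
{A,E,F} --q--> {A,B,C,D,E,F}  [seen]
{A,D,F} --p--> {A,B,C,D,F}  [new]
{A,D,F} --q--> {A,D,E,F}  [new]
{A,B,C,D,E,F} --p--> {A,B,C,D,E,F}  [seen]
{A,B,C,D,E,F} --q--> {A,B,C,D,E,F}  [seen]
{A,B,C,D,F} --p--> {A,B,C,D,F}  [seen]
{A,B,C,D,F} --q--> {A,D,E,F}  [seen]
{A,D,E,F} --p--> {A,B,C,D,E,F}  [seen]
{A,D,E,F} --q--> {A,B,C,D,E,F}  [seen]
Reachable DFA states: {A}, {B}, {A,E,F}, {A,D,F}, {A,B,C,D,E,F}, {A,B,C,D,F}, {A,D,E,F}.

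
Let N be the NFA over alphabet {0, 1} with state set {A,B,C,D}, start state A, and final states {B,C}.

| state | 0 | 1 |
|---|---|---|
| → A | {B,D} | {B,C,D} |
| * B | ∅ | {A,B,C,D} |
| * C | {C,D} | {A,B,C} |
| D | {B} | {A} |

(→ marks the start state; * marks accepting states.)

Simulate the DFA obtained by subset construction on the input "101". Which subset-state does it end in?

{A,B,C,D}

Start: {A}.
δ(A,1) = {B,C,D}.
Union: {B,C,D}.
After 1: {B,C,D}.
δ(B,0) = ∅; δ(C,0) = {C,D}; δ(D,0) = {B}.
Union: {B,C,D}.
After 0: {B,C,D}.
δ(B,1) = {A,B,C,D}; δ(C,1) = {A,B,C}; δ(D,1) = {A}.
Union: {A,B,C,D}.
After 1: {A,B,C,D}.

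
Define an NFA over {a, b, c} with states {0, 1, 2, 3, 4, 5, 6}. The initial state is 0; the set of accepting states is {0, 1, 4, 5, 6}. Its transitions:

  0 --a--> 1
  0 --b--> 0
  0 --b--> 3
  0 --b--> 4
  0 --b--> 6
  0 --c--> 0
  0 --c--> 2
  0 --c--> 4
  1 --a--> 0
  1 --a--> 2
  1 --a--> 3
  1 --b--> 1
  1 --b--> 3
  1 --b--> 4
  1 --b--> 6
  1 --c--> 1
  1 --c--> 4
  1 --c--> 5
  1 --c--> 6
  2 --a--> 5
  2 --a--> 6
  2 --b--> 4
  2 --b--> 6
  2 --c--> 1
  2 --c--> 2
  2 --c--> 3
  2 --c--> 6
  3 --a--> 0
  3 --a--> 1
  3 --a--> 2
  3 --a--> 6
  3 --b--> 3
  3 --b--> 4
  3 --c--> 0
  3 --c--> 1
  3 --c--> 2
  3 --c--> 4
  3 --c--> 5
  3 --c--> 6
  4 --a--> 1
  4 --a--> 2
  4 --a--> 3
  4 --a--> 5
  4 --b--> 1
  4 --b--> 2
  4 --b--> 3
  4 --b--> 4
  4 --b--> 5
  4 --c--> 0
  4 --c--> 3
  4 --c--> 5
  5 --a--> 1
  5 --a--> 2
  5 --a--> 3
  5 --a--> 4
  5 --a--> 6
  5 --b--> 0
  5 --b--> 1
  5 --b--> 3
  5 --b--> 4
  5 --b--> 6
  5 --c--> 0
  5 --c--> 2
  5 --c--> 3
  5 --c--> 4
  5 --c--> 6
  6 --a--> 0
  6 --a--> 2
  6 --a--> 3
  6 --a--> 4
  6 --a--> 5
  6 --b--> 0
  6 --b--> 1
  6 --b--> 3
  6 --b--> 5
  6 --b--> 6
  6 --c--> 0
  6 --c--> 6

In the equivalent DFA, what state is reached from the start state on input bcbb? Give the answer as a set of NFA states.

Start: {0}.
δ(0,b) = {0, 3, 4, 6}.
Union: {0, 3, 4, 6}.
After b: {0, 3, 4, 6}.
δ(0,c) = {0, 2, 4}; δ(3,c) = {0, 1, 2, 4, 5, 6}; δ(4,c) = {0, 3, 5}; δ(6,c) = {0, 6}.
Union: {0, 1, 2, 3, 4, 5, 6}.
After c: {0, 1, 2, 3, 4, 5, 6}.
δ(0,b) = {0, 3, 4, 6}; δ(1,b) = {1, 3, 4, 6}; δ(2,b) = {4, 6}; δ(3,b) = {3, 4}; δ(4,b) = {1, 2, 3, 4, 5}; δ(5,b) = {0, 1, 3, 4, 6}; δ(6,b) = {0, 1, 3, 5, 6}.
Union: {0, 1, 2, 3, 4, 5, 6}.
After b: {0, 1, 2, 3, 4, 5, 6}.
δ(0,b) = {0, 3, 4, 6}; δ(1,b) = {1, 3, 4, 6}; δ(2,b) = {4, 6}; δ(3,b) = {3, 4}; δ(4,b) = {1, 2, 3, 4, 5}; δ(5,b) = {0, 1, 3, 4, 6}; δ(6,b) = {0, 1, 3, 5, 6}.
Union: {0, 1, 2, 3, 4, 5, 6}.
After b: {0, 1, 2, 3, 4, 5, 6}.

{0, 1, 2, 3, 4, 5, 6}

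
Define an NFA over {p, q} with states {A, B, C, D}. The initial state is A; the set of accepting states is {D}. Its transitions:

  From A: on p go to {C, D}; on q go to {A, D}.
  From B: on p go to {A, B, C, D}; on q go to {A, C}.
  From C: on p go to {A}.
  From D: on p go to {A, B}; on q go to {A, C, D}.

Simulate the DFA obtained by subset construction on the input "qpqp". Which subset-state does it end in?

Start: {A}.
δ(A,q) = {A, D}.
Union: {A, D}.
After q: {A, D}.
δ(A,p) = {C, D}; δ(D,p) = {A, B}.
Union: {A, B, C, D}.
After p: {A, B, C, D}.
δ(A,q) = {A, D}; δ(B,q) = {A, C}; δ(C,q) = ∅; δ(D,q) = {A, C, D}.
Union: {A, C, D}.
After q: {A, C, D}.
δ(A,p) = {C, D}; δ(C,p) = {A}; δ(D,p) = {A, B}.
Union: {A, B, C, D}.
After p: {A, B, C, D}.

{A, B, C, D}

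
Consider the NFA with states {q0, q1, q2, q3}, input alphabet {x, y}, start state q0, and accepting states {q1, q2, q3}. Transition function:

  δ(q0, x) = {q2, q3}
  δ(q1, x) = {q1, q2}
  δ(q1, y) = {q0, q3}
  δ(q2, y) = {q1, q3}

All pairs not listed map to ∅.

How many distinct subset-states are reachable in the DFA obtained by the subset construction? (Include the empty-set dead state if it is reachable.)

Start state of the DFA: {q0}.
{q0} --x--> {q2, q3}  [new]
{q0} --y--> ∅  [new]
{q2, q3} --x--> ∅  [seen]
{q2, q3} --y--> {q1, q3}  [new]
∅ --x--> ∅  [seen]
∅ --y--> ∅  [seen]
{q1, q3} --x--> {q1, q2}  [new]
{q1, q3} --y--> {q0, q3}  [new]
{q1, q2} --x--> {q1, q2}  [seen]
{q1, q2} --y--> {q0, q1, q3}  [new]
{q0, q3} --x--> {q2, q3}  [seen]
{q0, q3} --y--> ∅  [seen]
{q0, q1, q3} --x--> {q1, q2, q3}  [new]
{q0, q1, q3} --y--> {q0, q3}  [seen]
{q1, q2, q3} --x--> {q1, q2}  [seen]
{q1, q2, q3} --y--> {q0, q1, q3}  [seen]
Reachable DFA states: {q0}, {q2, q3}, ∅, {q1, q3}, {q1, q2}, {q0, q3}, {q0, q1, q3}, {q1, q2, q3}.

8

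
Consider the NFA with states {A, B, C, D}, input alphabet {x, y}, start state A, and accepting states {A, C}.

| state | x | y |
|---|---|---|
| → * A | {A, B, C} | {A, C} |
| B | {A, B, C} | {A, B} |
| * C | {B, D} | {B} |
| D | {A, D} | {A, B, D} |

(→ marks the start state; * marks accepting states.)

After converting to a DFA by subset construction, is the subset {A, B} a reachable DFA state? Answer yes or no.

Start state of the DFA: {A}.
{A} --x--> {A, B, C}  [new]
{A} --y--> {A, C}  [new]
{A, B, C} --x--> {A, B, C, D}  [new]
{A, B, C} --y--> {A, B, C}  [seen]
{A, C} --x--> {A, B, C, D}  [seen]
{A, C} --y--> {A, B, C}  [seen]
{A, B, C, D} --x--> {A, B, C, D}  [seen]
{A, B, C, D} --y--> {A, B, C, D}  [seen]
Reachable DFA states: {A}, {A, B, C}, {A, C}, {A, B, C, D}.
{A, B} is not among them.

no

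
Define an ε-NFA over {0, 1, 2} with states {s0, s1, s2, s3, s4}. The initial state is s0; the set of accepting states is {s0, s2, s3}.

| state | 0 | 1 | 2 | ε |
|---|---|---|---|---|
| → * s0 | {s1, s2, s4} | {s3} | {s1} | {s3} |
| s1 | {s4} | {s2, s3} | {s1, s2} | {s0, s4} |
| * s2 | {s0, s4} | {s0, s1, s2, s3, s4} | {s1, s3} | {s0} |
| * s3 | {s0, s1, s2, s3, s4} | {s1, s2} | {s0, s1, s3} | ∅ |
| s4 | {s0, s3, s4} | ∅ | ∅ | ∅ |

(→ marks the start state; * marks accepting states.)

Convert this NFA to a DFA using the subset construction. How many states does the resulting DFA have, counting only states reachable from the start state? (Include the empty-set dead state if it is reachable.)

3

Start state of the DFA: {s0, s3} (ε-closure of the NFA start).
{s0, s3} --0--> {s0, s1, s2, s3, s4}  [new]
{s0, s3} --1--> {s0, s1, s2, s3, s4}  [seen]
{s0, s3} --2--> {s0, s1, s3, s4}  [new]
{s0, s1, s2, s3, s4} --0--> {s0, s1, s2, s3, s4}  [seen]
{s0, s1, s2, s3, s4} --1--> {s0, s1, s2, s3, s4}  [seen]
{s0, s1, s2, s3, s4} --2--> {s0, s1, s2, s3, s4}  [seen]
{s0, s1, s3, s4} --0--> {s0, s1, s2, s3, s4}  [seen]
{s0, s1, s3, s4} --1--> {s0, s1, s2, s3, s4}  [seen]
{s0, s1, s3, s4} --2--> {s0, s1, s2, s3, s4}  [seen]
Reachable DFA states: {s0, s3}, {s0, s1, s2, s3, s4}, {s0, s1, s3, s4}.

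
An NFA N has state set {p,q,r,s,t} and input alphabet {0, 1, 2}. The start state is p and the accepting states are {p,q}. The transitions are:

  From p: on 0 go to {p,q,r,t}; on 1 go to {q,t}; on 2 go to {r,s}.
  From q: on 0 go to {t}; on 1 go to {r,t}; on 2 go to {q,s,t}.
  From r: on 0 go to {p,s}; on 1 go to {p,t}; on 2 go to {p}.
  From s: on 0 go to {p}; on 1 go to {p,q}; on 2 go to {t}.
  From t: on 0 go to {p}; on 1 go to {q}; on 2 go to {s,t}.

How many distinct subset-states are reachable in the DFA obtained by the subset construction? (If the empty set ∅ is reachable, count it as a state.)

Start state of the DFA: {p}.
{p} --0--> {p,q,r,t}  [new]
{p} --1--> {q,t}  [new]
{p} --2--> {r,s}  [new]
{p,q,r,t} --0--> {p,q,r,s,t}  [new]
{p,q,r,t} --1--> {p,q,r,t}  [seen]
{p,q,r,t} --2--> {p,q,r,s,t}  [seen]
{q,t} --0--> {p,t}  [new]
{q,t} --1--> {q,r,t}  [new]
{q,t} --2--> {q,s,t}  [new]
{r,s} --0--> {p,s}  [new]
{r,s} --1--> {p,q,t}  [new]
{r,s} --2--> {p,t}  [seen]
{p,q,r,s,t} --0--> {p,q,r,s,t}  [seen]
{p,q,r,s,t} --1--> {p,q,r,t}  [seen]
{p,q,r,s,t} --2--> {p,q,r,s,t}  [seen]
{p,t} --0--> {p,q,r,t}  [seen]
{p,t} --1--> {q,t}  [seen]
{p,t} --2--> {r,s,t}  [new]
{q,r,t} --0--> {p,s,t}  [new]
{q,r,t} --1--> {p,q,r,t}  [seen]
{q,r,t} --2--> {p,q,s,t}  [new]
{q,s,t} --0--> {p,t}  [seen]
{q,s,t} --1--> {p,q,r,t}  [seen]
{q,s,t} --2--> {q,s,t}  [seen]
{p,s} --0--> {p,q,r,t}  [seen]
{p,s} --1--> {p,q,t}  [seen]
{p,s} --2--> {r,s,t}  [seen]
{p,q,t} --0--> {p,q,r,t}  [seen]
{p,q,t} --1--> {q,r,t}  [seen]
{p,q,t} --2--> {q,r,s,t}  [new]
{r,s,t} --0--> {p,s}  [seen]
{r,s,t} --1--> {p,q,t}  [seen]
{r,s,t} --2--> {p,s,t}  [seen]
{p,s,t} --0--> {p,q,r,t}  [seen]
{p,s,t} --1--> {p,q,t}  [seen]
{p,s,t} --2--> {r,s,t}  [seen]
{p,q,s,t} --0--> {p,q,r,t}  [seen]
{p,q,s,t} --1--> {p,q,r,t}  [seen]
{p,q,s,t} --2--> {q,r,s,t}  [seen]
{q,r,s,t} --0--> {p,s,t}  [seen]
{q,r,s,t} --1--> {p,q,r,t}  [seen]
{q,r,s,t} --2--> {p,q,s,t}  [seen]
Reachable DFA states: {p}, {p,q,r,t}, {q,t}, {r,s}, {p,q,r,s,t}, {p,t}, {q,r,t}, {q,s,t}, {p,s}, {p,q,t}, {r,s,t}, {p,s,t}, {p,q,s,t}, {q,r,s,t}.

14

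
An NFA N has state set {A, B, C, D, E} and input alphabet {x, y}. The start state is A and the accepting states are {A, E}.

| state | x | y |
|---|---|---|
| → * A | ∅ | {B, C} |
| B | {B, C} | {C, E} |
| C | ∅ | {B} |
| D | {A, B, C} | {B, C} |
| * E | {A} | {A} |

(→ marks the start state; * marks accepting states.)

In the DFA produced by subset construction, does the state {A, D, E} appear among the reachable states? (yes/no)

no

Start state of the DFA: {A}.
{A} --x--> ∅  [new]
{A} --y--> {B, C}  [new]
∅ --x--> ∅  [seen]
∅ --y--> ∅  [seen]
{B, C} --x--> {B, C}  [seen]
{B, C} --y--> {B, C, E}  [new]
{B, C, E} --x--> {A, B, C}  [new]
{B, C, E} --y--> {A, B, C, E}  [new]
{A, B, C} --x--> {B, C}  [seen]
{A, B, C} --y--> {B, C, E}  [seen]
{A, B, C, E} --x--> {A, B, C}  [seen]
{A, B, C, E} --y--> {A, B, C, E}  [seen]
Reachable DFA states: {A}, ∅, {B, C}, {B, C, E}, {A, B, C}, {A, B, C, E}.
{A, D, E} is not among them.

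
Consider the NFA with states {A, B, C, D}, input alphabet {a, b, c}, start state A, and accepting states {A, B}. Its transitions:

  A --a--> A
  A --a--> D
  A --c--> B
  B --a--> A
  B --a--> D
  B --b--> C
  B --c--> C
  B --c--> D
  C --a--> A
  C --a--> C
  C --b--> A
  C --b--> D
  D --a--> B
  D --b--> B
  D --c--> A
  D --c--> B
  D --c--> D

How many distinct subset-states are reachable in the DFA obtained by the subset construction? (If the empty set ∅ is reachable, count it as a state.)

13

Start state of the DFA: {A}.
{A} --a--> {A, D}  [new]
{A} --b--> ∅  [new]
{A} --c--> {B}  [new]
{A, D} --a--> {A, B, D}  [new]
{A, D} --b--> {B}  [seen]
{A, D} --c--> {A, B, D}  [seen]
∅ --a--> ∅  [seen]
∅ --b--> ∅  [seen]
∅ --c--> ∅  [seen]
{B} --a--> {A, D}  [seen]
{B} --b--> {C}  [new]
{B} --c--> {C, D}  [new]
{A, B, D} --a--> {A, B, D}  [seen]
{A, B, D} --b--> {B, C}  [new]
{A, B, D} --c--> {A, B, C, D}  [new]
{C} --a--> {A, C}  [new]
{C} --b--> {A, D}  [seen]
{C} --c--> ∅  [seen]
{C, D} --a--> {A, B, C}  [new]
{C, D} --b--> {A, B, D}  [seen]
{C, D} --c--> {A, B, D}  [seen]
{B, C} --a--> {A, C, D}  [new]
{B, C} --b--> {A, C, D}  [seen]
{B, C} --c--> {C, D}  [seen]
{A, B, C, D} --a--> {A, B, C, D}  [seen]
{A, B, C, D} --b--> {A, B, C, D}  [seen]
{A, B, C, D} --c--> {A, B, C, D}  [seen]
{A, C} --a--> {A, C, D}  [seen]
{A, C} --b--> {A, D}  [seen]
{A, C} --c--> {B}  [seen]
{A, B, C} --a--> {A, C, D}  [seen]
{A, B, C} --b--> {A, C, D}  [seen]
{A, B, C} --c--> {B, C, D}  [new]
{A, C, D} --a--> {A, B, C, D}  [seen]
{A, C, D} --b--> {A, B, D}  [seen]
{A, C, D} --c--> {A, B, D}  [seen]
{B, C, D} --a--> {A, B, C, D}  [seen]
{B, C, D} --b--> {A, B, C, D}  [seen]
{B, C, D} --c--> {A, B, C, D}  [seen]
Reachable DFA states: {A}, {A, D}, ∅, {B}, {A, B, D}, {C}, {C, D}, {B, C}, {A, B, C, D}, {A, C}, {A, B, C}, {A, C, D}, {B, C, D}.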